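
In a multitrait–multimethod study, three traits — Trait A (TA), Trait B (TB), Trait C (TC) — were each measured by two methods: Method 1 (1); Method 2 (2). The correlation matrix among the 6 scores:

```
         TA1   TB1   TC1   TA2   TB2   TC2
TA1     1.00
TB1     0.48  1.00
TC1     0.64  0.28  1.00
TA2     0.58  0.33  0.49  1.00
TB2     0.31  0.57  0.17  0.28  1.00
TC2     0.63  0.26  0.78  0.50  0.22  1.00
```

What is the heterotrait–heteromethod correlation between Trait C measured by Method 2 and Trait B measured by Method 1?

Different traits and methods: r(TC2, TB1) = 0.26.

0.26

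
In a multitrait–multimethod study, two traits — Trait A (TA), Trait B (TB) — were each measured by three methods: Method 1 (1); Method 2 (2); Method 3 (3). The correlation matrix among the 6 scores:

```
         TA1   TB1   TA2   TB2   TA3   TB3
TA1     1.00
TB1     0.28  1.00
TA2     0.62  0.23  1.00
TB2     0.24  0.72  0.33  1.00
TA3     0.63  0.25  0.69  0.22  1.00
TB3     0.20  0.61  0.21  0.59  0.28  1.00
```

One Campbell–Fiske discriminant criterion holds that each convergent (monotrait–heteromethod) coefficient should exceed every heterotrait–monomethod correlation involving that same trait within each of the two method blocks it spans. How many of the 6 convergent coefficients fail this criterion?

Convergent coefficients and their comparison sets:
TA (methods 1·2): 0.62 vs {0.28, 0.33} → pass.
TA (methods 1·3): 0.63 vs {0.28, 0.28} → pass.
TA (methods 2·3): 0.69 vs {0.33, 0.28} → pass.
TB (methods 1·2): 0.72 vs {0.28, 0.33} → pass.
TB (methods 1·3): 0.61 vs {0.28, 0.28} → pass.
TB (methods 2·3): 0.59 vs {0.33, 0.28} → pass.
0 of 6 fail.

0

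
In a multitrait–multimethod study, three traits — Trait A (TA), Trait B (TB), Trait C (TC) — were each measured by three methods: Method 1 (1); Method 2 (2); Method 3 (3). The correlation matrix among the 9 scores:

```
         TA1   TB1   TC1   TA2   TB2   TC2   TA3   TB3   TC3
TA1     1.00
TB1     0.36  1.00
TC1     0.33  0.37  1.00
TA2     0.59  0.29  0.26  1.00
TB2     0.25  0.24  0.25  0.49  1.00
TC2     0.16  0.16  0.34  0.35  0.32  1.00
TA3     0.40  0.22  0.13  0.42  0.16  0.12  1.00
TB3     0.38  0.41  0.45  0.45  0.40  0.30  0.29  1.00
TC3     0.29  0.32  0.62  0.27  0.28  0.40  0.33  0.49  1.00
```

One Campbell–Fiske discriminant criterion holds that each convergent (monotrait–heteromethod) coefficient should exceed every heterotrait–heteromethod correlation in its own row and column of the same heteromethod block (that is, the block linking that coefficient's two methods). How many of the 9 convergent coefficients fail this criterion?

4

Each convergent coefficient versus the relevant comparison correlations:
TA (methods 1·2): 0.59 vs {0.25, 0.29, 0.16, 0.26} → pass.
TA (methods 1·3): 0.40 vs {0.38, 0.22, 0.29, 0.13} → pass.
TA (methods 2·3): 0.42 vs {0.45, 0.16, 0.27, 0.12} → fail.
TB (methods 1·2): 0.24 vs {0.29, 0.25, 0.16, 0.25} → fail.
TB (methods 1·3): 0.41 vs {0.22, 0.38, 0.32, 0.45} → fail.
TB (methods 2·3): 0.40 vs {0.16, 0.45, 0.28, 0.30} → fail.
TC (methods 1·2): 0.34 vs {0.26, 0.16, 0.25, 0.16} → pass.
TC (methods 1·3): 0.62 vs {0.13, 0.29, 0.45, 0.32} → pass.
TC (methods 2·3): 0.40 vs {0.12, 0.27, 0.30, 0.28} → pass.
4 of 9 fail.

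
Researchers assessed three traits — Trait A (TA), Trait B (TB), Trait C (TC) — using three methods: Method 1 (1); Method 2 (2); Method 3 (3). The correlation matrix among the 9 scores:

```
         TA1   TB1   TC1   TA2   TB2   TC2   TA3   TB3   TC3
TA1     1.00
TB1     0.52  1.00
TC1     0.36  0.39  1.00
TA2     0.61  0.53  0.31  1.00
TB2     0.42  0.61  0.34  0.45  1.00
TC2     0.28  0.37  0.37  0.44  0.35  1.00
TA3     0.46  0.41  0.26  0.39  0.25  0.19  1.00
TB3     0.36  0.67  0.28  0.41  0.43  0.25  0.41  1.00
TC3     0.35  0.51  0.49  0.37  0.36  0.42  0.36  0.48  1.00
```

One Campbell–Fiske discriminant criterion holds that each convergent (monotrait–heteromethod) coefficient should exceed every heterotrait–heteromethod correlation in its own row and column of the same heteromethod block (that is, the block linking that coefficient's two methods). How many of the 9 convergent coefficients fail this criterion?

Convergent coefficients and their comparison sets:
TA (methods 1·2): 0.61 vs {0.42, 0.53, 0.28, 0.31} → pass.
TA (methods 1·3): 0.46 vs {0.36, 0.41, 0.35, 0.26} → pass.
TA (methods 2·3): 0.39 vs {0.41, 0.25, 0.37, 0.19} → fail.
TB (methods 1·2): 0.61 vs {0.53, 0.42, 0.37, 0.34} → pass.
TB (methods 1·3): 0.67 vs {0.41, 0.36, 0.51, 0.28} → pass.
TB (methods 2·3): 0.43 vs {0.25, 0.41, 0.36, 0.25} → pass.
TC (methods 1·2): 0.37 vs {0.31, 0.28, 0.34, 0.37} → fail.
TC (methods 1·3): 0.49 vs {0.26, 0.35, 0.28, 0.51} → fail.
TC (methods 2·3): 0.42 vs {0.19, 0.37, 0.25, 0.36} → pass.
3 of 9 fail.

3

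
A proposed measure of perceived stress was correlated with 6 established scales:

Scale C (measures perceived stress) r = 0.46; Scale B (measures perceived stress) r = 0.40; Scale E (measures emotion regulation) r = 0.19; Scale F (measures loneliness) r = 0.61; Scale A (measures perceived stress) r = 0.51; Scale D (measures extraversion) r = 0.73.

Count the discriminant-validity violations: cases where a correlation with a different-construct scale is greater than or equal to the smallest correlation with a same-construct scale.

Convergent (same construct = perceived stress): Scale C, Scale B, Scale A.
Smallest convergent = 0.40. Discriminant values: 0.19, 0.61, 0.73; count ≥ 0.40 → 2.

2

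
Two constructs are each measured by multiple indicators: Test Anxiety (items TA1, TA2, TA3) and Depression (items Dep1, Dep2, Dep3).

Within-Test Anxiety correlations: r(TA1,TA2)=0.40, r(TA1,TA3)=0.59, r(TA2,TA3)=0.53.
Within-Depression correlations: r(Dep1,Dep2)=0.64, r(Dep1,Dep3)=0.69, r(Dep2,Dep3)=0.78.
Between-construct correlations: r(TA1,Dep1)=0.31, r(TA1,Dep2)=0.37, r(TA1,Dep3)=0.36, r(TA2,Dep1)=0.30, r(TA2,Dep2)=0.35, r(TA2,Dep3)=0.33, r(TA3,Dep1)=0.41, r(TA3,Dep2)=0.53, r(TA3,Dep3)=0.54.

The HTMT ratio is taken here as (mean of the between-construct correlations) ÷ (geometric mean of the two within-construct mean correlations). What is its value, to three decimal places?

0.651

Between-construct mean = 3.50/9 = 0.3889.
Mean within-TA = 1.52/3 = 0.5067; mean within-Dep = 2.11/3 = 0.7033.
Geometric mean = √(0.5067 × 0.7033) = 0.5970.
HTMT = 0.3889 / 0.5970 = 0.651.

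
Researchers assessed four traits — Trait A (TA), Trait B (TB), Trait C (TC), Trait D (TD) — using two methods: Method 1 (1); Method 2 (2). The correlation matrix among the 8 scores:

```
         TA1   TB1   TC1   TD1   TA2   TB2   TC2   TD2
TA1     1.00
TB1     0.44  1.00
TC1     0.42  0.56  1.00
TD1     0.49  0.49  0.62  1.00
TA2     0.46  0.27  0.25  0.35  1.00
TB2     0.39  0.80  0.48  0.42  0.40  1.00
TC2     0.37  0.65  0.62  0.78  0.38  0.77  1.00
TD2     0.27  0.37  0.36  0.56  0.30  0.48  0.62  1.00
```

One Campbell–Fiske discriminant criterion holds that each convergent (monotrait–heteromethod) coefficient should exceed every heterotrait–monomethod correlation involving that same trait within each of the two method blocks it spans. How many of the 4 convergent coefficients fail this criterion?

Checking each validity diagonal entry against its comparison values:
TA (methods 1·2): 0.46 vs {0.44, 0.40, 0.42, 0.38, 0.49, 0.30} → fail.
TB (methods 1·2): 0.80 vs {0.44, 0.40, 0.56, 0.77, 0.49, 0.48} → pass.
TC (methods 1·2): 0.62 vs {0.42, 0.38, 0.56, 0.77, 0.62, 0.62} → fail.
TD (methods 1·2): 0.56 vs {0.49, 0.30, 0.49, 0.48, 0.62, 0.62} → fail.
3 of 4 fail.

3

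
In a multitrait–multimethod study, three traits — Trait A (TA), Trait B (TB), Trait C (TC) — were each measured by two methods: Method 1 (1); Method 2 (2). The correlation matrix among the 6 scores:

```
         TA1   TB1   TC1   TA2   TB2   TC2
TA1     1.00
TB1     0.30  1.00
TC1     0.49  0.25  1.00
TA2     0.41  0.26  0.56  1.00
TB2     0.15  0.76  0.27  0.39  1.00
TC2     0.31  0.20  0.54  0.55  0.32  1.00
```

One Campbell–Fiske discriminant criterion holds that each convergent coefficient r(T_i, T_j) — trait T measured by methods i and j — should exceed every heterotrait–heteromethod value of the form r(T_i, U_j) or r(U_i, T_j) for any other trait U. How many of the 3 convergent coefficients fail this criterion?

Each convergent coefficient versus the relevant comparison correlations:
TA (methods 1·2): 0.41 vs {0.15, 0.26, 0.31, 0.56} → fail.
TB (methods 1·2): 0.76 vs {0.26, 0.15, 0.20, 0.27} → pass.
TC (methods 1·2): 0.54 vs {0.56, 0.31, 0.27, 0.20} → fail.
2 of 3 fail.

2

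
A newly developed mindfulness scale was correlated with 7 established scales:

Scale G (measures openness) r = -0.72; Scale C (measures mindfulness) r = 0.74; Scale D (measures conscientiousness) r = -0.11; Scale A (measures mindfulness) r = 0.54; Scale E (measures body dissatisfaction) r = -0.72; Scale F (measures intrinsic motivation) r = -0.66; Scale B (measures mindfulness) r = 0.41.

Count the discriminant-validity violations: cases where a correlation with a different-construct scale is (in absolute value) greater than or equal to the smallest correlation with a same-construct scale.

3

Convergent (same construct = mindfulness): Scale C, Scale A, Scale B.
Smallest convergent = 0.41. Discriminant |r|: 0.72, 0.11, 0.72, 0.66; count ≥ 0.41 → 3.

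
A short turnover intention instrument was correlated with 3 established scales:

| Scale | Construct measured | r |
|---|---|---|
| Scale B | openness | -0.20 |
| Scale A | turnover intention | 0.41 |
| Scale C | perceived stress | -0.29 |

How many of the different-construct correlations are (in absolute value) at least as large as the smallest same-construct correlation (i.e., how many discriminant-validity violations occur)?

Convergent (same construct = turnover intention): Scale A.
Smallest convergent = 0.41. Discriminant |r|: 0.20, 0.29; count ≥ 0.41 → 0.

0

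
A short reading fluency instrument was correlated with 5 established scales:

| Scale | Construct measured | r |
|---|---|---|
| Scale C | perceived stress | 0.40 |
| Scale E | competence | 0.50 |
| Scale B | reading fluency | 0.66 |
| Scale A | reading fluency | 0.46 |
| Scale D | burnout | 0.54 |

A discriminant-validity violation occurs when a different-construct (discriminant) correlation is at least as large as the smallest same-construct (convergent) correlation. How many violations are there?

Convergent (same construct = reading fluency): Scale B, Scale A.
Smallest convergent = 0.46. Discriminant values: 0.40, 0.50, 0.54; count ≥ 0.46 → 2.

2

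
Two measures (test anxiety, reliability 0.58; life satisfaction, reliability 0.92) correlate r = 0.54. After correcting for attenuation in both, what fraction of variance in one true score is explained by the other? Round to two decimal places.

0.55

Disattenuated r = 0.54 / √(0.58 × 0.92) = 0.54 / 0.7305 = 0.7392.
Shared true-score variance = 0.7392² = 0.5464 ≈ 0.55.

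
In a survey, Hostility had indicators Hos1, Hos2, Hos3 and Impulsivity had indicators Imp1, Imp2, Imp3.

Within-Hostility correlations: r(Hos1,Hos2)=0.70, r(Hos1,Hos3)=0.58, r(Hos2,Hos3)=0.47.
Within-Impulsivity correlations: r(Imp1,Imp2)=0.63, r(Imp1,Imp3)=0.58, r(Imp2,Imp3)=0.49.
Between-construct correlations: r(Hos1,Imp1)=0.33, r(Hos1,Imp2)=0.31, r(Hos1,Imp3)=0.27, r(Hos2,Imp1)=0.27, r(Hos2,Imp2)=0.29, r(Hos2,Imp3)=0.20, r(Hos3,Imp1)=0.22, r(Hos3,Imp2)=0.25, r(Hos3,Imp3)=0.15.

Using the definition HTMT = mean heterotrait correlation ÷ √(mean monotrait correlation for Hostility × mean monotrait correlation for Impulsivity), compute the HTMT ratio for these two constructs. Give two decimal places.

Mean between = 2.29/9 = 0.2544.
Mean within-Hos = 1.75/3 = 0.5833; mean within-Imp = 1.70/3 = 0.5667.
Geometric mean = √(0.5833 × 0.5667) = 0.5749.
HTMT = 0.2544 / 0.5749 = 0.44.

0.44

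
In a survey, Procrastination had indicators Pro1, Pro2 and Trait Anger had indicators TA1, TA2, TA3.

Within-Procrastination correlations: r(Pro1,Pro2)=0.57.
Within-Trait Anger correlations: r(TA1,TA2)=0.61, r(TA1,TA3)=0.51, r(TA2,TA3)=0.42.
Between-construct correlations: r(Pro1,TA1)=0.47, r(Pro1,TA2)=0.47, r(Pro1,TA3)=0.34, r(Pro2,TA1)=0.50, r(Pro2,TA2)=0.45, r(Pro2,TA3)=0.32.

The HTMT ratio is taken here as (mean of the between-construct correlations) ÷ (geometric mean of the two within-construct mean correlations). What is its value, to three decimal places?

0.786

Mean between = 2.55/6 = 0.4250.
Mean within-Pro = 0.57/1 = 0.5700; mean within-TA = 1.54/3 = 0.5133.
Geometric mean = √(0.5700 × 0.5133) = 0.5409.
HTMT = 0.4250 / 0.5409 = 0.786.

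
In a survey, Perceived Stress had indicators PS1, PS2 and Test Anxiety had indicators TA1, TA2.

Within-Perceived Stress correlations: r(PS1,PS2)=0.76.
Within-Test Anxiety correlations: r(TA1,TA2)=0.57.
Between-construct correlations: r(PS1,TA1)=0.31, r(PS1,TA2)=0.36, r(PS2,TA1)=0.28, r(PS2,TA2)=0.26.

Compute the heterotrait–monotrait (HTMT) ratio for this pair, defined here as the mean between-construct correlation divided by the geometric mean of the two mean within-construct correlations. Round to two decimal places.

0.46

Between-construct mean = 1.21/4 = 0.3025.
Mean within-PS = 0.76/1 = 0.7600; mean within-TA = 0.57/1 = 0.5700.
Geometric mean = √(0.7600 × 0.5700) = 0.6582.
HTMT = 0.3025 / 0.6582 = 0.46.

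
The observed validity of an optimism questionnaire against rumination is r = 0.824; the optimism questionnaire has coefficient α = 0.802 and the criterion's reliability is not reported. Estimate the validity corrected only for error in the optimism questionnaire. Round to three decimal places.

0.920

Single correction: r_c = r_obs / √r_xx = 0.824 / √0.802 = 0.824 / 0.8955 ≈ 0.920.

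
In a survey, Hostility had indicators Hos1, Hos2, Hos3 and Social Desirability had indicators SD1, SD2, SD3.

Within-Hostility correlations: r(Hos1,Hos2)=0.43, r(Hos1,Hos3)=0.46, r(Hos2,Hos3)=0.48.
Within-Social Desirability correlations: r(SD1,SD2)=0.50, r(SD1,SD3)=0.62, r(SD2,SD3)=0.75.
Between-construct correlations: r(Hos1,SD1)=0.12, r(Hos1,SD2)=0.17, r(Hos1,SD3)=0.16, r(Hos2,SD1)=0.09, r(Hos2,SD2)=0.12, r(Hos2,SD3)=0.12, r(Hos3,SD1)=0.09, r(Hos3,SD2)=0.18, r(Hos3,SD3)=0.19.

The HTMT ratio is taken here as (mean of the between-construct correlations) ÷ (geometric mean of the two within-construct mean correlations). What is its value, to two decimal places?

Between-construct mean = 1.24/9 = 0.1378.
Mean within-Hos = 1.37/3 = 0.4567; mean within-SD = 1.87/3 = 0.6233.
Geometric mean = √(0.4567 × 0.6233) = 0.5335.
HTMT = 0.1378 / 0.5335 = 0.26.

0.26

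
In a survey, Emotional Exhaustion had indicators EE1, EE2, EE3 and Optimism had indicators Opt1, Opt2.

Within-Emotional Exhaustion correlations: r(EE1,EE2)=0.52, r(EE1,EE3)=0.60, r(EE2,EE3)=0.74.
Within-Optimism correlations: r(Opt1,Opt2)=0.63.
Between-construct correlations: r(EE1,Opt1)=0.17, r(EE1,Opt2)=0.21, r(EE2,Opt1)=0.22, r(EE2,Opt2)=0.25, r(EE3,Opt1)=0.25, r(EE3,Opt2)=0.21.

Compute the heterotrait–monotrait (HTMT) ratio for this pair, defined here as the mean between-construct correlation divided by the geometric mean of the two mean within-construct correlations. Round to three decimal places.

0.349

Mean between = 1.31/6 = 0.2183.
Mean within-EE = 1.86/3 = 0.6200; mean within-Opt = 0.63/1 = 0.6300.
Geometric mean = √(0.6200 × 0.6300) = 0.6250.
HTMT = 0.2183 / 0.6250 = 0.349.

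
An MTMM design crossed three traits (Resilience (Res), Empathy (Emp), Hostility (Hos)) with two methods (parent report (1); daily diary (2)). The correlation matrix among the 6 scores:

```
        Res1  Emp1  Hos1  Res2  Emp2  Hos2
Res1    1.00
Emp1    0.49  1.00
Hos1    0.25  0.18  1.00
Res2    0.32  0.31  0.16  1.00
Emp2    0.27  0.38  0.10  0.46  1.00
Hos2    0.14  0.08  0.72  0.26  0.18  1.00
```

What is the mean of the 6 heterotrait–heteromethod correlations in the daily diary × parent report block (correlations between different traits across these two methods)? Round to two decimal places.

HTHM values (method 2 × method 1): 0.31, 0.16, 0.27, 0.10, 0.14, 0.08; mean = 1.06/6 = 0.18.

0.18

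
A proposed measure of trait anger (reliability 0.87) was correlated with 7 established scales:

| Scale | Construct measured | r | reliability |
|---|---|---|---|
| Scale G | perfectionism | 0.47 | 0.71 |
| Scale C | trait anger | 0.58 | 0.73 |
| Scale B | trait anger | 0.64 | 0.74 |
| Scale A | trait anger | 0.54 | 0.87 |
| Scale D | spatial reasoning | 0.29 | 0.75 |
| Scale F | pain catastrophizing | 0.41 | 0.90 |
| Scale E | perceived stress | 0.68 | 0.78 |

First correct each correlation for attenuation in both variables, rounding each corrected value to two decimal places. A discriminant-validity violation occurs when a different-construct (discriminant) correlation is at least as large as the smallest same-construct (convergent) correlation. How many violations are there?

Disattenuated r (r / √(r_scale · r_new)):
  Scale G (disc): 0.47 / √(0.71·0.87) = 0.60
  Scale C (conv): 0.58 / √(0.73·0.87) = 0.73
  Scale B (conv): 0.64 / √(0.74·0.87) = 0.80
  Scale A (conv): 0.54 / √(0.87·0.87) = 0.62
  Scale D (disc): 0.29 / √(0.75·0.87) = 0.36
  Scale F (disc): 0.41 / √(0.90·0.87) = 0.46
  Scale E (disc): 0.68 / √(0.78·0.87) = 0.83
Smallest convergent = 0.62. Discriminant values: 0.60, 0.36, 0.46, 0.83; count ≥ 0.62 → 1.

1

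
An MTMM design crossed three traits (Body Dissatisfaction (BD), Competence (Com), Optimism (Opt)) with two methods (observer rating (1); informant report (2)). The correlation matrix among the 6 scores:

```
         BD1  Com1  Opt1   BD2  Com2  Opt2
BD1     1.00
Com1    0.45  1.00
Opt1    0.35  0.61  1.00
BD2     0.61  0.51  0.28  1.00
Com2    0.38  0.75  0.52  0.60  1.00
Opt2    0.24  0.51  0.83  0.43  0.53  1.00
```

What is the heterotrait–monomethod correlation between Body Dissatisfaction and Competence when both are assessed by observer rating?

0.45

Different traits, same method: r(BD1, Com1) = 0.45.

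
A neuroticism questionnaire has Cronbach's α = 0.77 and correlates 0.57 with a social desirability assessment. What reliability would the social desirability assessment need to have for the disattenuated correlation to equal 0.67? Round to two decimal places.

0.94

r_true = r_obs / √(r_xx · r_yy) ⇒ 0.67 = 0.57 / √(0.77 · r_yy).
√(0.77 · r_yy) = 0.57 / 0.67 = 0.8507; 0.77 · r_yy = 0.7237; r_yy = 0.7237 / 0.77 ≈ 0.94.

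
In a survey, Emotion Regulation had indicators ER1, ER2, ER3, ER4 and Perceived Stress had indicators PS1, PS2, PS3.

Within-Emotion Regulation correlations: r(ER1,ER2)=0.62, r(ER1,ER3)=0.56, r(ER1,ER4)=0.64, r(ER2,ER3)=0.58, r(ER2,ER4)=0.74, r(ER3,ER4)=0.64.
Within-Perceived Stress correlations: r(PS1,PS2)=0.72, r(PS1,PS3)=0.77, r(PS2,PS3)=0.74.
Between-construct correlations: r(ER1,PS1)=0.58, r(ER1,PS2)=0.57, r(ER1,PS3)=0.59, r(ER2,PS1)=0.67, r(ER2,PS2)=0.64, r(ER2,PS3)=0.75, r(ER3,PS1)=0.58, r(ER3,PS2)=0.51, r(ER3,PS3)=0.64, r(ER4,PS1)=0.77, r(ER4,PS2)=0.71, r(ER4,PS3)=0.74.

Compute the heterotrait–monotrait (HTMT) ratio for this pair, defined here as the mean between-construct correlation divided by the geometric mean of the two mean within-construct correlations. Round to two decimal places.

Mean between = 7.75/12 = 0.6458.
Mean within-ER = 3.78/6 = 0.6300; mean within-PS = 2.23/3 = 0.7433.
Geometric mean = √(0.6300 × 0.7433) = 0.6843.
HTMT = 0.6458 / 0.6843 = 0.94.

0.94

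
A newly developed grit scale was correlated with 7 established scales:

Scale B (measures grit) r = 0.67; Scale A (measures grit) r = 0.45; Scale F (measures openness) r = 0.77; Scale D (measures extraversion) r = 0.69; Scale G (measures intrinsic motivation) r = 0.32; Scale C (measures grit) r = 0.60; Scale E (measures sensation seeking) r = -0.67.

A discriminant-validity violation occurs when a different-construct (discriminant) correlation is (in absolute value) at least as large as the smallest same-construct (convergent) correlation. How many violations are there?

3

Convergent (same construct = grit): Scale B, Scale A, Scale C.
Smallest convergent = 0.45. Discriminant |r|: 0.77, 0.69, 0.32, 0.67; count ≥ 0.45 → 3.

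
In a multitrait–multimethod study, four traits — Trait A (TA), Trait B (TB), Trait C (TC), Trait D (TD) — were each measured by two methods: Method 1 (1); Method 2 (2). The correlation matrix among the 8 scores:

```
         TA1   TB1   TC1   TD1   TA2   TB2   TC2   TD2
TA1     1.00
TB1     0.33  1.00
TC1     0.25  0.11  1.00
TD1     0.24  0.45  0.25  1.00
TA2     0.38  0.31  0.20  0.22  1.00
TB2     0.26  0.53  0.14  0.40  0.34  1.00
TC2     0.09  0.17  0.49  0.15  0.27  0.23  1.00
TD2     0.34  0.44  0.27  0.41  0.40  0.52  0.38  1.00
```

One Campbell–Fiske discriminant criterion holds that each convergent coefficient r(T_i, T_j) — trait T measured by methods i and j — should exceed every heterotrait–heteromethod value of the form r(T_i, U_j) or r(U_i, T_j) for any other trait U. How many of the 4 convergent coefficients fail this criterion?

Each convergent coefficient versus the relevant comparison correlations:
TA (methods 1·2): 0.38 vs {0.26, 0.31, 0.09, 0.20, 0.34, 0.22} → pass.
TB (methods 1·2): 0.53 vs {0.31, 0.26, 0.17, 0.14, 0.44, 0.40} → pass.
TC (methods 1·2): 0.49 vs {0.20, 0.09, 0.14, 0.17, 0.27, 0.15} → pass.
TD (methods 1·2): 0.41 vs {0.22, 0.34, 0.40, 0.44, 0.15, 0.27} → fail.
1 of 4 fail.

1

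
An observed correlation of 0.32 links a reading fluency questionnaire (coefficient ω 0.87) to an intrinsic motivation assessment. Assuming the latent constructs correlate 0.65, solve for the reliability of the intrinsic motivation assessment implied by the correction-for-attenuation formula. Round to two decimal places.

0.28

r_true = r_obs / √(r_xx · r_yy) ⇒ 0.65 = 0.32 / √(0.87 · r_yy).
√(0.87 · r_yy) = 0.32 / 0.65 = 0.4923; 0.87 · r_yy = 0.2424; r_yy = 0.2424 / 0.87 ≈ 0.28.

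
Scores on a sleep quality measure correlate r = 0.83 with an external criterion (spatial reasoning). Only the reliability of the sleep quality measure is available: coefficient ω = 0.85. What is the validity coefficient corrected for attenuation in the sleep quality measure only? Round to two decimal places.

0.90

Single correction: r_c = r_obs / √r_xx = 0.83 / √0.85 = 0.83 / 0.9220 ≈ 0.90.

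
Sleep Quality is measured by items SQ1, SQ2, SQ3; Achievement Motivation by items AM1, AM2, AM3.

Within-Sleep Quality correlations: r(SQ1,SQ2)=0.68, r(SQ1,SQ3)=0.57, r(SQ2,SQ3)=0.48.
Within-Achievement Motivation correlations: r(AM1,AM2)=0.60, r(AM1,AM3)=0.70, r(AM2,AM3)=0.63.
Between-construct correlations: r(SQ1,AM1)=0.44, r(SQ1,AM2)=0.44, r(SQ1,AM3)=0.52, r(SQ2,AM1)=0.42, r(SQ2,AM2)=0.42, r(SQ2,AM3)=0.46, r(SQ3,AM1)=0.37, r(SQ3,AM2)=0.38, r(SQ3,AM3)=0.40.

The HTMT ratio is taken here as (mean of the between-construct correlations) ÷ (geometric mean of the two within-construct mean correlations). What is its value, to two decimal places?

0.70

Mean heterotrait r = 3.85/9 = 0.4278.
Mean within-SQ = 1.73/3 = 0.5767; mean within-AM = 1.93/3 = 0.6433.
Geometric mean = √(0.5767 × 0.6433) = 0.6091.
HTMT = 0.4278 / 0.6091 = 0.70.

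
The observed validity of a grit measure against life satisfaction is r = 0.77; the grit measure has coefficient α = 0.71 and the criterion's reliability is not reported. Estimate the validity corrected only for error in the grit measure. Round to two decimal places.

0.91

Single correction: r_c = r_obs / √r_xx = 0.77 / √0.71 = 0.77 / 0.8426 ≈ 0.91.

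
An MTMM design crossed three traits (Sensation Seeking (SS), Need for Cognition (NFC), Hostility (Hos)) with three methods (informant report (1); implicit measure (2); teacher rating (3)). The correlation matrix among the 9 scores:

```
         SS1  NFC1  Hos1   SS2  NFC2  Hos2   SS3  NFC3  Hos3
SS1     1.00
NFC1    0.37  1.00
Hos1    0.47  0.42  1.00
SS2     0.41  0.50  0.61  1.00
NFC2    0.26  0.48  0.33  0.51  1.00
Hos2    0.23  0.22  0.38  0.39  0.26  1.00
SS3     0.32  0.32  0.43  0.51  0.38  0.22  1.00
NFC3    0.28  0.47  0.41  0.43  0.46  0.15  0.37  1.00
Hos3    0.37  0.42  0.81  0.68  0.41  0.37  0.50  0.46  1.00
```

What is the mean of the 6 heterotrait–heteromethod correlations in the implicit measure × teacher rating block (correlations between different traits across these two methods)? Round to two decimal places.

HTHM values (method 2 × method 3): 0.43, 0.68, 0.38, 0.41, 0.22, 0.15; mean = 2.27/6 = 0.38.

0.38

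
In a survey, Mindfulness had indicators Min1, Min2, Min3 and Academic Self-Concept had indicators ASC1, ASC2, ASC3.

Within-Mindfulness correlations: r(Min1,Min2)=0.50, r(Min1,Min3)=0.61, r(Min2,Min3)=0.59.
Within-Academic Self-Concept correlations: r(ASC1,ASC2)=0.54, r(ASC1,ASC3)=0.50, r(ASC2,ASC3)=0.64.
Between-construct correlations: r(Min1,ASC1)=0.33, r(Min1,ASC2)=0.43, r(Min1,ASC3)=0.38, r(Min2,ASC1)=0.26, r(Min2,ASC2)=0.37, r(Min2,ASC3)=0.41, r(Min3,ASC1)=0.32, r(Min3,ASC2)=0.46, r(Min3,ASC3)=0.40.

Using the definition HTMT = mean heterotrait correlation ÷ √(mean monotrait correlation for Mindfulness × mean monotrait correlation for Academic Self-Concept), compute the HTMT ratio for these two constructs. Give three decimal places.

0.663

Mean between = 3.36/9 = 0.3733.
Mean within-Min = 1.70/3 = 0.5667; mean within-ASC = 1.68/3 = 0.5600.
Geometric mean = √(0.5667 × 0.5600) = 0.5633.
HTMT = 0.3733 / 0.5633 = 0.663.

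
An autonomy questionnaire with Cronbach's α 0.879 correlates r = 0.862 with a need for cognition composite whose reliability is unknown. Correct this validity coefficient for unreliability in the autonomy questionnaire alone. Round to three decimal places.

0.919

Single correction: r_c = r_obs / √r_xx = 0.862 / √0.879 = 0.862 / 0.9375 ≈ 0.919.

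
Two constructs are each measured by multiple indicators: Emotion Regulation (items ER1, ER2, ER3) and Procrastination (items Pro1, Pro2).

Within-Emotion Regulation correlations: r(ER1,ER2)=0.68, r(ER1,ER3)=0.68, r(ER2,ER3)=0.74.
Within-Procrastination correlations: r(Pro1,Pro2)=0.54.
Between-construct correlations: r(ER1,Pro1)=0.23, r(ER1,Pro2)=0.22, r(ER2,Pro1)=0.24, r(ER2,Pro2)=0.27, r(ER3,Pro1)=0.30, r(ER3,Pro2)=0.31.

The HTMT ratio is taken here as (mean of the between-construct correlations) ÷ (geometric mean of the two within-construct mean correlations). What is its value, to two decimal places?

Mean between = 1.57/6 = 0.2617.
Mean within-ER = 2.10/3 = 0.7000; mean within-Pro = 0.54/1 = 0.5400.
Geometric mean = √(0.7000 × 0.5400) = 0.6148.
HTMT = 0.2617 / 0.6148 = 0.43.

0.43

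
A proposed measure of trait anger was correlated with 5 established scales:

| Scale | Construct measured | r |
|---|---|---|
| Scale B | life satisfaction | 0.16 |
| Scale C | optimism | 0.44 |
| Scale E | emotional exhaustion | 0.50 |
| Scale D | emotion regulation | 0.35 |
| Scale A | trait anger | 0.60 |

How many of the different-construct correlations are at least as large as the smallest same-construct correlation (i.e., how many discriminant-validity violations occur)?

0

Convergent (same construct = trait anger): Scale A.
Smallest convergent = 0.60. Discriminant values: 0.16, 0.44, 0.50, 0.35; count ≥ 0.60 → 0.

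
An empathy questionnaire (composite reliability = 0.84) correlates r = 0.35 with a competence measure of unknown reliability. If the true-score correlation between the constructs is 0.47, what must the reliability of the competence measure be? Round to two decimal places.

r_true = r_obs / √(r_xx · r_yy) ⇒ 0.47 = 0.35 / √(0.84 · r_yy).
√(0.84 · r_yy) = 0.35 / 0.47 = 0.7447; 0.84 · r_yy = 0.5546; r_yy = 0.5546 / 0.84 ≈ 0.66.

0.66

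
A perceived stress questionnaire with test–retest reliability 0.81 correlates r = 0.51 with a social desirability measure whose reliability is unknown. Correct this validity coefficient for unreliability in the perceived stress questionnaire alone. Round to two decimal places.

0.57

Single correction: r_c = r_obs / √r_xx = 0.51 / √0.81 = 0.51 / 0.9000 ≈ 0.57.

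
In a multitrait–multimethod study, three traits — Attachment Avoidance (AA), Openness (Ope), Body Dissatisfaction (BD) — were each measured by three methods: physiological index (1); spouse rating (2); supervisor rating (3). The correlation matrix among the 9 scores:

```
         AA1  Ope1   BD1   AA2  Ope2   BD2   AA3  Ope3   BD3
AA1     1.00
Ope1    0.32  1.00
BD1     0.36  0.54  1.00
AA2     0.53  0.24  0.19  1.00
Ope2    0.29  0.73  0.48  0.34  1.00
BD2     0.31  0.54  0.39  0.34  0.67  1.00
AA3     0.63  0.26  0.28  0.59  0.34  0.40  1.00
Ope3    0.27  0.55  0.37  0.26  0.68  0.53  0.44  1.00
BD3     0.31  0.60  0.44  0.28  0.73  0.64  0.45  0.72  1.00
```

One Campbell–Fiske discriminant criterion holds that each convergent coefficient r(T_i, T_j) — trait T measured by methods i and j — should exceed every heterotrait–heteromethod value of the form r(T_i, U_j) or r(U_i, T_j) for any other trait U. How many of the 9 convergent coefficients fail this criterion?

Each convergent coefficient versus the relevant comparison correlations:
AA (methods 1·2): 0.53 vs {0.29, 0.24, 0.31, 0.19} → pass.
AA (methods 1·3): 0.63 vs {0.27, 0.26, 0.31, 0.28} → pass.
AA (methods 2·3): 0.59 vs {0.26, 0.34, 0.28, 0.40} → pass.
Ope (methods 1·2): 0.73 vs {0.24, 0.29, 0.54, 0.48} → pass.
Ope (methods 1·3): 0.55 vs {0.26, 0.27, 0.60, 0.37} → fail.
Ope (methods 2·3): 0.68 vs {0.34, 0.26, 0.73, 0.53} → fail.
BD (methods 1·2): 0.39 vs {0.19, 0.31, 0.48, 0.54} → fail.
BD (methods 1·3): 0.44 vs {0.28, 0.31, 0.37, 0.60} → fail.
BD (methods 2·3): 0.64 vs {0.40, 0.28, 0.53, 0.73} → fail.
5 of 9 fail.

5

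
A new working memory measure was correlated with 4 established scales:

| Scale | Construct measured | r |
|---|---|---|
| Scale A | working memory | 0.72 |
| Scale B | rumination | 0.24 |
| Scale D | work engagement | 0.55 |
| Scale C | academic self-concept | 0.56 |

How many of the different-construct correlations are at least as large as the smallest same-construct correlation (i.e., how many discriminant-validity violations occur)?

Convergent (same construct = working memory): Scale A.
Smallest convergent = 0.72. Discriminant values: 0.24, 0.55, 0.56; count ≥ 0.72 → 0.

0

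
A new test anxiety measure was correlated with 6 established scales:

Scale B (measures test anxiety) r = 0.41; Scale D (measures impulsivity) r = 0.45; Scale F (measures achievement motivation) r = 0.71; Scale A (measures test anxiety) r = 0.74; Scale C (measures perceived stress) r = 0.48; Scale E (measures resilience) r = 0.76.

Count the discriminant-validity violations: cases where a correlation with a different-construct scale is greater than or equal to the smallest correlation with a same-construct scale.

Convergent (same construct = test anxiety): Scale B, Scale A.
Smallest convergent = 0.41. Discriminant values: 0.45, 0.71, 0.48, 0.76; count ≥ 0.41 → 4.

4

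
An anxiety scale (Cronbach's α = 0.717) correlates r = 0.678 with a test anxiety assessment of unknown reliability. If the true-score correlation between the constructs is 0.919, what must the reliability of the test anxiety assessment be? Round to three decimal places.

r_true = r_obs / √(r_xx · r_yy) ⇒ 0.919 = 0.678 / √(0.717 · r_yy).
√(0.717 · r_yy) = 0.678 / 0.919 = 0.7378; 0.717 · r_yy = 0.5443; r_yy = 0.5443 / 0.717 ≈ 0.759.

0.759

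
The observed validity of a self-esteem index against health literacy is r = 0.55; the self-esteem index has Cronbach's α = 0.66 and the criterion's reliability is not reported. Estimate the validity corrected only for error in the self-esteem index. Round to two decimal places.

0.68

Single correction: r_c = r_obs / √r_xx = 0.55 / √0.66 = 0.55 / 0.8124 ≈ 0.68.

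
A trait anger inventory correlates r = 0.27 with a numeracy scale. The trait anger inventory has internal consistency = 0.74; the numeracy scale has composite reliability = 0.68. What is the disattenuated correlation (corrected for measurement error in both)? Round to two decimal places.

r_true = r_obs / √(r_xx · r_yy) = 0.27 / √(0.74 × 0.68) = 0.27 / √0.5032 = 0.27 / 0.7094 ≈ 0.38.

0.38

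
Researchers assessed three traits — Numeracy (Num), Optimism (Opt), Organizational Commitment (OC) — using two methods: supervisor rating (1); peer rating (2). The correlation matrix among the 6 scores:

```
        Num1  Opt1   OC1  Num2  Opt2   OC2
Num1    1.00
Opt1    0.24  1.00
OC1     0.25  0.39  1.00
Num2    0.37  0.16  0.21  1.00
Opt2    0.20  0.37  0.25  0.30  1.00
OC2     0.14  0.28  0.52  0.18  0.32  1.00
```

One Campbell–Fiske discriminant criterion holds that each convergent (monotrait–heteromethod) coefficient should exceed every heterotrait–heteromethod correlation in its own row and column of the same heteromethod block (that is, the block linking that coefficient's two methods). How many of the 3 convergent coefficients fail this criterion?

Convergent coefficients and their comparison sets:
Num (methods 1·2): 0.37 vs {0.20, 0.16, 0.14, 0.21} → pass.
Opt (methods 1·2): 0.37 vs {0.16, 0.20, 0.28, 0.25} → pass.
OC (methods 1·2): 0.52 vs {0.21, 0.14, 0.25, 0.28} → pass.
0 of 3 fail.

0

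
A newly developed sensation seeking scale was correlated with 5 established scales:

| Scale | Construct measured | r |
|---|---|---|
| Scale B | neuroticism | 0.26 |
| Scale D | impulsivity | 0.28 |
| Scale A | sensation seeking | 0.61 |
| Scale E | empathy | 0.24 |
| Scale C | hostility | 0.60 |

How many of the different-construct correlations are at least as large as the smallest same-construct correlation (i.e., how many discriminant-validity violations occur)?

0

Convergent (same construct = sensation seeking): Scale A.
Smallest convergent = 0.61. Discriminant values: 0.26, 0.28, 0.24, 0.60; count ≥ 0.61 → 0.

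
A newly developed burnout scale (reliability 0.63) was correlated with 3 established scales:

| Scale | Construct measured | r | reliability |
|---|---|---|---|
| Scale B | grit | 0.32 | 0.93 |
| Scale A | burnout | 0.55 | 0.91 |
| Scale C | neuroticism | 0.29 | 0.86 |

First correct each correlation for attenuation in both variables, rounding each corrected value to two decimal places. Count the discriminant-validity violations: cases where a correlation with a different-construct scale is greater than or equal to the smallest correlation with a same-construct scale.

Disattenuated r (r / √(r_scale · r_new)):
  Scale B (disc): 0.32 / √(0.93·0.63) = 0.42
  Scale A (conv): 0.55 / √(0.91·0.63) = 0.73
  Scale C (disc): 0.29 / √(0.86·0.63) = 0.39
Smallest convergent = 0.73. Discriminant values: 0.42, 0.39; count ≥ 0.73 → 0.

0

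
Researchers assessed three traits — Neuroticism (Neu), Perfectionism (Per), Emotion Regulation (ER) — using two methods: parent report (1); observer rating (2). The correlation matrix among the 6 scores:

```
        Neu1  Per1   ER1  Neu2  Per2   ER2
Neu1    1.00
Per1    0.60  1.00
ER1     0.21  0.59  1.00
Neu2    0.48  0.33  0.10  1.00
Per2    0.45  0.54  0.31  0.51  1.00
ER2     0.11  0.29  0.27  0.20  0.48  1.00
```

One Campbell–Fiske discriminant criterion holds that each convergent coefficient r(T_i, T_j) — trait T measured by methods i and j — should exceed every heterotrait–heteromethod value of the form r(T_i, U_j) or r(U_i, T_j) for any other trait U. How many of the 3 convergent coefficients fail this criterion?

Each convergent coefficient versus the relevant comparison correlations:
Neu (methods 1·2): 0.48 vs {0.45, 0.33, 0.11, 0.10} → pass.
Per (methods 1·2): 0.54 vs {0.33, 0.45, 0.29, 0.31} → pass.
ER (methods 1·2): 0.27 vs {0.10, 0.11, 0.31, 0.29} → fail.
1 of 3 fail.

1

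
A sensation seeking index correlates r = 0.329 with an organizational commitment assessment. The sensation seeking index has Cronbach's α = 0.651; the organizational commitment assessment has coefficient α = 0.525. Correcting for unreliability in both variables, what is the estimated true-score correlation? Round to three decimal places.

r_true = r_obs / √(r_xx · r_yy) = 0.329 / √(0.651 × 0.525) = 0.329 / √0.341775 = 0.329 / 0.5846 ≈ 0.563.

0.563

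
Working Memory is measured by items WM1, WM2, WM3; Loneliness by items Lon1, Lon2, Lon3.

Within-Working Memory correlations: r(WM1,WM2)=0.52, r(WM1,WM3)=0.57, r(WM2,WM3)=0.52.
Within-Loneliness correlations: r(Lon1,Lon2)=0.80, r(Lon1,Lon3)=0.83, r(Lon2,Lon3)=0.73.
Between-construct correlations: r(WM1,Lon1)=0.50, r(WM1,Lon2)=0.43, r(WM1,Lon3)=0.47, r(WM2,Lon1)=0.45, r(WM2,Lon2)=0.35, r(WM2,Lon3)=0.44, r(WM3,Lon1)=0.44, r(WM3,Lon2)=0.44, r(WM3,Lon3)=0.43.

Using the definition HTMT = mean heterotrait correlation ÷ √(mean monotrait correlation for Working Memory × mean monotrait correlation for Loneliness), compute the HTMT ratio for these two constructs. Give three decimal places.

0.675

Mean between = 3.95/9 = 0.4389.
Mean within-WM = 1.61/3 = 0.5367; mean within-Lon = 2.36/3 = 0.7867.
Geometric mean = √(0.5367 × 0.7867) = 0.6498.
HTMT = 0.4389 / 0.6498 = 0.675.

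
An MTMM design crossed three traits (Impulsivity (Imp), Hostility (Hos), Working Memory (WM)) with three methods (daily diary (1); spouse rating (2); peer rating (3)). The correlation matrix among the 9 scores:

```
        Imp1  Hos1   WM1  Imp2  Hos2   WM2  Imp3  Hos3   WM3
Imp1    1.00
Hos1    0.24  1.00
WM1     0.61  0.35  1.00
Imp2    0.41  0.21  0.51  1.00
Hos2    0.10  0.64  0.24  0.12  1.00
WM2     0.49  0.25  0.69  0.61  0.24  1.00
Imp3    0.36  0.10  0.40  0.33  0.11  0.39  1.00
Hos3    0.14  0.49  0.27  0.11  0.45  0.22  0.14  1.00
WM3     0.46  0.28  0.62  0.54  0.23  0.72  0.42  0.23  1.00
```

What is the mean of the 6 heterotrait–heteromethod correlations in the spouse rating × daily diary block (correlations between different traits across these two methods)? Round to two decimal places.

0.30

HTHM values (method 2 × method 1): 0.21, 0.51, 0.10, 0.24, 0.49, 0.25; mean = 1.80/6 = 0.30.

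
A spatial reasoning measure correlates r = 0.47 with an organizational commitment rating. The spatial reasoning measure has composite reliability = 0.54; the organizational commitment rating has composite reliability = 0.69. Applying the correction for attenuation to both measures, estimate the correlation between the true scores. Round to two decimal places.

0.77

r_true = r_obs / √(r_xx · r_yy) = 0.47 / √(0.54 × 0.69) = 0.47 / √0.3726 = 0.47 / 0.6104 ≈ 0.77.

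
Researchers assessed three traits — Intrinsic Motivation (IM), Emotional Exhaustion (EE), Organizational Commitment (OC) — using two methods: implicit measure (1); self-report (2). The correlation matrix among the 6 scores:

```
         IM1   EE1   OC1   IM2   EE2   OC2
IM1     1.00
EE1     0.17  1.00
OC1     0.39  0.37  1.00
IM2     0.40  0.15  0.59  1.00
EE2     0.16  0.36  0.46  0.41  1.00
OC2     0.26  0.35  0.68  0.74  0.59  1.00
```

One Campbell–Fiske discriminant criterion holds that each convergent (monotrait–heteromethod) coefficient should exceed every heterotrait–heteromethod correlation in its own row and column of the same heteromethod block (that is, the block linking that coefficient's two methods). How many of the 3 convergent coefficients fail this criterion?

Convergent coefficients and their comparison sets:
IM (methods 1·2): 0.40 vs {0.16, 0.15, 0.26, 0.59} → fail.
EE (methods 1·2): 0.36 vs {0.15, 0.16, 0.35, 0.46} → fail.
OC (methods 1·2): 0.68 vs {0.59, 0.26, 0.46, 0.35} → pass.
2 of 3 fail.

2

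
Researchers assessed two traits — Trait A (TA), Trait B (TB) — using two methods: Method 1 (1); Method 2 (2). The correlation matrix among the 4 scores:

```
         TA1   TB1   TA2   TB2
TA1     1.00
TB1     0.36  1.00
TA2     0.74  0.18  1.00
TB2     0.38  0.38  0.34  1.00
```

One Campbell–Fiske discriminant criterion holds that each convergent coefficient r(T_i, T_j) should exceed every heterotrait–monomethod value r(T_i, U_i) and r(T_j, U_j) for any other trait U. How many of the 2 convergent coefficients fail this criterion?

Convergent coefficients and their comparison sets:
TA (methods 1·2): 0.74 vs {0.36, 0.34} → pass.
TB (methods 1·2): 0.38 vs {0.36, 0.34} → pass.
0 of 2 fail.

0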